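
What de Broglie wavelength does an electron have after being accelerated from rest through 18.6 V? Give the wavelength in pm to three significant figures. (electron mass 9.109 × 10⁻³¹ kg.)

KE = eV = 1.602 × 10⁻¹⁹ × 18.60 = 2.980 × 10⁻¹⁸ J.
p = √(2mKE) = √(2 × 9.109 × 10⁻³¹ × 2.980 × 10⁻¹⁸) = 2.330 × 10⁻²⁴ kg·m/s.
λ = h/p = 6.626 × 10⁻³⁴ / 2.330 × 10⁻²⁴ = 2.84 × 10⁻¹⁰ m = 284 pm.

λ = 284 pm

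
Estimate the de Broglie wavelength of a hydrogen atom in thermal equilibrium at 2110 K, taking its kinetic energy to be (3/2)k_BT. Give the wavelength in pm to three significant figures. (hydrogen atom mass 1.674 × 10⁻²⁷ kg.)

KE = (3/2)k_BT = 1.5 × 1.381 × 10⁻²³ × 2110 = 4.371 × 10⁻²⁰ J.
p = √(2mKE) = √(2 × 1.674 × 10⁻²⁷ × 4.371 × 10⁻²⁰) = 1.210 × 10⁻²³ kg·m/s.
λ = h/p = 5.48 × 10⁻¹¹ m = 54.8 pm.

λ = 54.8 pm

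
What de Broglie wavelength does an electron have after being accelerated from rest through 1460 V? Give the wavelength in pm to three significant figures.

KE = eV = 1.602 × 10⁻¹⁹ × 1460 = 2.339 × 10⁻¹⁶ J.
p = √(2mKE) = √(2 × 9.109 × 10⁻³¹ × 2.339 × 10⁻¹⁶) = 2.064 × 10⁻²³ kg·m/s.
λ = h/p = 6.626 × 10⁻³⁴ / 2.064 × 10⁻²³ = 3.21 × 10⁻¹¹ m = 32.1 pm.

λ = 32.1 pm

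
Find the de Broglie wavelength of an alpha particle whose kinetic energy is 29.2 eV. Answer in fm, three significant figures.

KE = 29.2 eV = 4.678 × 10⁻¹⁸ J.
p = √(2mKE) = √(2 × 6.645 × 10⁻²⁷ × 4.678 × 10⁻¹⁸) = 2.493 × 10⁻²² kg·m/s.
λ = h/p = 6.626 × 10⁻³⁴ / 2.493 × 10⁻²² = 2.66 × 10⁻¹² m = 2660 fm.

λ = 2660 fm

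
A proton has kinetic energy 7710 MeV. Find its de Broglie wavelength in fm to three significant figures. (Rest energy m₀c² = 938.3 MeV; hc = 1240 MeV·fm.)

Total energy E = KE + m₀c² = 7710 + 938.3 = 8648.3 MeV.
(pc)² = E² − (m₀c²)² = (8648.3)² − (938.3)² = 7.391 × 10⁷ MeV², so pc = 8597 MeV.
λ = hc/(pc) = 1240 MeV·fm / 8597 MeV = 0.144 fm.

λ = 0.144 fm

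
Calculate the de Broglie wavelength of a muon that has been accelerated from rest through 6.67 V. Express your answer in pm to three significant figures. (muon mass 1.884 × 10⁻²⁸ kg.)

KE = eV = 1.602 × 10⁻¹⁹ × 6.670 = 1.069 × 10⁻¹⁸ J.
p = √(2mKE) = √(2 × 1.884 × 10⁻²⁸ × 1.069 × 10⁻¹⁸) = 2.007 × 10⁻²³ kg·m/s.
λ = h/p = 6.626 × 10⁻³⁴ / 2.007 × 10⁻²³ = 3.30 × 10⁻¹¹ m = 33.0 pm.

λ = 33.0 pm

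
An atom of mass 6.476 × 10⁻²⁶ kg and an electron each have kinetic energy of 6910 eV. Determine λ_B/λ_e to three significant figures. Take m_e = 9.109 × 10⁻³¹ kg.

At fixed KE, p = √(2mKE) so λ = h/p ∝ 1/√m.
λ_B/λ_e = √(m_e/m_B) = √(9.109 × 10⁻³¹/6.476 × 10⁻²⁶) = √(1.407 × 10⁻⁵) = 3.75 × 10⁻³.

λ_B/λ_e = 3.75 × 10⁻³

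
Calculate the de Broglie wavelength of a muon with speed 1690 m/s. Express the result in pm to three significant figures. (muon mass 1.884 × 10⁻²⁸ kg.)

p = mv = 1.884 × 10⁻²⁸ × 1690 = 3.184 × 10⁻²⁵ kg·m/s.
λ = h/p = 6.626 × 10⁻³⁴ / 3.184 × 10⁻²⁵ = 2.08 × 10⁻⁹ m = 2080 pm.

λ = 2080 pm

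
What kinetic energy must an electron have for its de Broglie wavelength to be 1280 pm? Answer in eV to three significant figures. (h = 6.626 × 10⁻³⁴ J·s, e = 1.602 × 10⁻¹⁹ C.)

KE = 0.918 eV

p = h/λ = 6.626 × 10⁻³⁴ / 1.280 × 10⁻⁹ = 5.177 × 10⁻²⁵ kg·m/s.
KE = p²/(2m) = (5.177 × 10⁻²⁵)² / (2 × 9.109 × 10⁻³¹) = 1.471 × 10⁻¹⁹ J = 0.918 eV.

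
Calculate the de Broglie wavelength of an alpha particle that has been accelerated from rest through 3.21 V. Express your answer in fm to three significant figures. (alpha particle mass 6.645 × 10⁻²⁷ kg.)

λ = 5670 fm

KE = 2eV = 2 × 1.602 × 10⁻¹⁹ × 3.210 = 1.028 × 10⁻¹⁸ J.
p = √(2mKE) = √(2 × 6.645 × 10⁻²⁷ × 1.028 × 10⁻¹⁸) = 1.169 × 10⁻²² kg·m/s.
λ = h/p = 6.626 × 10⁻³⁴ / 1.169 × 10⁻²² = 5.67 × 10⁻¹² m = 5670 fm.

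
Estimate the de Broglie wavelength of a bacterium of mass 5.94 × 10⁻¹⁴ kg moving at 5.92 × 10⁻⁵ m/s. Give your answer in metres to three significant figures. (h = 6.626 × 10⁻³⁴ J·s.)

p = mv = 5.94 × 10⁻¹⁴ × 5.92 × 10⁻⁵ = 3.516 × 10⁻¹⁸ kg·m/s.
λ = h/p = 6.626 × 10⁻³⁴ / 3.516 × 10⁻¹⁸ = 1.88 × 10⁻¹⁶ m.

λ = 1.88 × 10⁻¹⁶ m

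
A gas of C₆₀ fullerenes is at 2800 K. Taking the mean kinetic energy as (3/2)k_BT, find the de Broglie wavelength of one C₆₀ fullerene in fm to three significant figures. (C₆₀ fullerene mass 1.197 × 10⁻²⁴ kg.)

λ = 1780 fm

KE = (3/2)k_BT = 1.5 × 1.381 × 10⁻²³ × 2800 = 5.800 × 10⁻²⁰ J.
p = √(2mKE) = √(2 × 1.197 × 10⁻²⁴ × 5.800 × 10⁻²⁰) = 3.726 × 10⁻²² kg·m/s.
λ = h/p = 1.78 × 10⁻¹² m = 1780 fm.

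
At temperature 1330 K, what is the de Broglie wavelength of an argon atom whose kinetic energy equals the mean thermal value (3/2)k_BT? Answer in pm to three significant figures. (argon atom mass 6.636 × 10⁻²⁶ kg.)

λ = 11.0 pm

KE = (3/2)k_BT = 1.5 × 1.381 × 10⁻²³ × 1330 = 2.755 × 10⁻²⁰ J.
p = √(2mKE) = √(2 × 6.636 × 10⁻²⁶ × 2.755 × 10⁻²⁰) = 6.047 × 10⁻²³ kg·m/s.
λ = h/p = 1.10 × 10⁻¹¹ m = 11.0 pm.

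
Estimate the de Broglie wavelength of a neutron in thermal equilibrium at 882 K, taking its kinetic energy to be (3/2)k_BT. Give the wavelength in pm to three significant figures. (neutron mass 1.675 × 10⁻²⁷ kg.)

λ = 84.7 pm

KE = (3/2)k_BT = 1.5 × 1.381 × 10⁻²³ × 882 = 1.827 × 10⁻²⁰ J.
p = √(2mKE) = √(2 × 1.675 × 10⁻²⁷ × 1.827 × 10⁻²⁰) = 7.823 × 10⁻²⁴ kg·m/s.
λ = h/p = 8.47 × 10⁻¹¹ m = 84.7 pm.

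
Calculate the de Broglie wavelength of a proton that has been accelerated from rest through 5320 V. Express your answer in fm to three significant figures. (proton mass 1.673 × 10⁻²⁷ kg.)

λ = 392 fm

KE = eV = 1.602 × 10⁻¹⁹ × 5320 = 8.523 × 10⁻¹⁶ J.
p = √(2mKE) = √(2 × 1.673 × 10⁻²⁷ × 8.523 × 10⁻¹⁶) = 1.689 × 10⁻²¹ kg·m/s.
λ = h/p = 6.626 × 10⁻³⁴ / 1.689 × 10⁻²¹ = 3.92 × 10⁻¹³ m = 392 fm.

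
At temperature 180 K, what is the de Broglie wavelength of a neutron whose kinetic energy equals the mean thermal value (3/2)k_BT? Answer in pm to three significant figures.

λ = 187 pm

KE = (3/2)k_BT = 1.5 × 1.381 × 10⁻²³ × 180 = 3.729 × 10⁻²¹ J.
p = √(2mKE) = √(2 × 1.675 × 10⁻²⁷ × 3.729 × 10⁻²¹) = 3.534 × 10⁻²⁴ kg·m/s.
λ = h/p = 1.87 × 10⁻¹⁰ m = 187 pm.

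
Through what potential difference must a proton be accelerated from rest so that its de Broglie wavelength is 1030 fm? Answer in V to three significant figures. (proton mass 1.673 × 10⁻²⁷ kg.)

V = 772 V

p = h/λ = 6.626 × 10⁻³⁴ / 1.030 × 10⁻¹² = 6.433 × 10⁻²² kg·m/s.
KE = p²/(2m) = 1.237 × 10⁻¹⁶ J.
V = KE/e = 1.237 × 10⁻¹⁶ / (1.602 × 10⁻¹⁹) = 772 V.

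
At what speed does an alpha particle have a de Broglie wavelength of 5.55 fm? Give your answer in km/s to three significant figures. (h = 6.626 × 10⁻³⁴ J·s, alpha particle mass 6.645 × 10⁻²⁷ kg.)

v = 1.80 × 10⁴ km/s

p = h/λ = 6.626 × 10⁻³⁴ / 5.550 × 10⁻¹⁵ = 1.194 × 10⁻¹⁹ kg·m/s.
v = p/m = 1.194 × 10⁻¹⁹ / 6.645 × 10⁻²⁷ = 1.80 × 10⁷ m/s = 1.80 × 10⁴ km/s.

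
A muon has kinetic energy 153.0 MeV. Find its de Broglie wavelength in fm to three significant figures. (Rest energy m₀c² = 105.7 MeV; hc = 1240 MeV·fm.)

λ = 5.25 fm

Total energy E = KE + m₀c² = 153.0 + 105.7 = 258.7 MeV.
(pc)² = E² − (m₀c²)² = (258.7)² − (105.7)² = 5.575 × 10⁴ MeV², so pc = 236.1 MeV.
λ = hc/(pc) = 1240 MeV·fm / 236.1 MeV = 5.25 fm.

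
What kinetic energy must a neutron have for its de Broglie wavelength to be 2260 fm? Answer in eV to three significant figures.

p = h/λ = 6.626 × 10⁻³⁴ / 2.260 × 10⁻¹² = 2.932 × 10⁻²² kg·m/s.
KE = p²/(2m) = (2.932 × 10⁻²²)² / (2 × 1.675 × 10⁻²⁷) = 2.566 × 10⁻¹⁷ J = 160 eV.

KE = 160 eV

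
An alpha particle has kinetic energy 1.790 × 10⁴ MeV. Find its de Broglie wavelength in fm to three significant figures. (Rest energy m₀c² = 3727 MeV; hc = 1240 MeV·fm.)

Total energy E = KE + m₀c² = 1.790 × 10⁴ + 3727 = 21627 MeV.
(pc)² = E² − (m₀c²)² = (21627)² − (3727)² = 4.538 × 10⁸ MeV², so pc = 2.130 × 10⁴ MeV.
λ = hc/(pc) = 1240 MeV·fm / 2.130 × 10⁴ MeV = 0.0582 fm.

λ = 0.0582 fm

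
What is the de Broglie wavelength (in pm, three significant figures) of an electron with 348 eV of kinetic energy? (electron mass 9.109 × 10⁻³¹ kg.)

λ = 65.7 pm

KE = 348 eV = 5.575 × 10⁻¹⁷ J.
p = √(2mKE) = √(2 × 9.109 × 10⁻³¹ × 5.575 × 10⁻¹⁷) = 1.008 × 10⁻²³ kg·m/s.
λ = h/p = 6.626 × 10⁻³⁴ / 1.008 × 10⁻²³ = 6.57 × 10⁻¹¹ m = 65.7 pm.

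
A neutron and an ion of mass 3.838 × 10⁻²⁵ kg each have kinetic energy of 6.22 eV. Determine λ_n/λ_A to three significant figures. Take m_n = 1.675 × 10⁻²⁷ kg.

λ_n/λ_A = 15.1

At fixed KE, p = √(2mKE) so λ = h/p ∝ 1/√m.
λ_n/λ_A = √(m_A/m_n) = √(3.838 × 10⁻²⁵/1.675 × 10⁻²⁷) = √(229.1) = 15.1.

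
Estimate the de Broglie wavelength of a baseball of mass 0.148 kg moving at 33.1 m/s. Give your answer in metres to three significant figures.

λ = 1.35 × 10⁻³⁴ m

p = mv = 0.148 × 33.1 = 4.899 kg·m/s.
λ = h/p = 6.626 × 10⁻³⁴ / 4.899 = 1.35 × 10⁻³⁴ m.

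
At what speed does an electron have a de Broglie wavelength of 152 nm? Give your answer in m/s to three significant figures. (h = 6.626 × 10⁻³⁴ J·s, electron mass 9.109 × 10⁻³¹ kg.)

v = 4790 m/s

p = h/λ = 6.626 × 10⁻³⁴ / 1.520 × 10⁻⁷ = 4.359 × 10⁻²⁷ kg·m/s.
v = p/m = 4.359 × 10⁻²⁷ / 9.109 × 10⁻³¹ = 4.79 × 10³ m/s = 4790 m/s.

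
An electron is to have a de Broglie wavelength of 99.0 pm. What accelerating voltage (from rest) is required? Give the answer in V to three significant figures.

p = h/λ = 6.626 × 10⁻³⁴ / 9.900 × 10⁻¹¹ = 6.693 × 10⁻²⁴ kg·m/s.
KE = p²/(2m) = 2.459 × 10⁻¹⁷ J.
V = KE/e = 2.459 × 10⁻¹⁷ / (1.602 × 10⁻¹⁹) = 153 V.

V = 153 V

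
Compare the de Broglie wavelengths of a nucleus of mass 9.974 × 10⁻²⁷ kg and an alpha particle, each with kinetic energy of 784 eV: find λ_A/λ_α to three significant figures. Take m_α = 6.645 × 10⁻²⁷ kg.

λ_A/λ_α = 0.816

At fixed KE, p = √(2mKE) so λ = h/p ∝ 1/√m.
λ_A/λ_α = √(m_α/m_A) = √(6.645 × 10⁻²⁷/9.974 × 10⁻²⁷) = √(0.6662) = 0.816.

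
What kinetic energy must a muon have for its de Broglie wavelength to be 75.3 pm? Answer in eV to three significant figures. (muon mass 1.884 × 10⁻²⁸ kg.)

p = h/λ = 6.626 × 10⁻³⁴ / 7.530 × 10⁻¹¹ = 8.799 × 10⁻²⁴ kg·m/s.
KE = p²/(2m) = (8.799 × 10⁻²⁴)² / (2 × 1.884 × 10⁻²⁸) = 2.055 × 10⁻¹⁹ J = 1.28 eV.

KE = 1.28 eV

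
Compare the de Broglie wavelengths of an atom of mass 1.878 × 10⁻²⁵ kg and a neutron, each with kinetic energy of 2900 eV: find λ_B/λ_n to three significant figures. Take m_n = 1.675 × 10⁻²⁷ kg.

At fixed KE, p = √(2mKE) so λ = h/p ∝ 1/√m.
λ_B/λ_n = √(m_n/m_B) = √(1.675 × 10⁻²⁷/1.878 × 10⁻²⁵) = √(8.919 × 10⁻³) = 0.0944.

λ_B/λ_n = 0.0944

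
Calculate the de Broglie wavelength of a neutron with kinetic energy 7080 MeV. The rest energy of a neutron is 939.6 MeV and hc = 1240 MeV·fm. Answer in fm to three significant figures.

λ = 0.156 fm

Total energy E = KE + m₀c² = 7080 + 939.6 = 8019.6 MeV.
(pc)² = E² − (m₀c²)² = (8019.6)² − (939.6)² = 6.343 × 10⁷ MeV², so pc = 7964 MeV.
λ = hc/(pc) = 1240 MeV·fm / 7964 MeV = 0.156 fm.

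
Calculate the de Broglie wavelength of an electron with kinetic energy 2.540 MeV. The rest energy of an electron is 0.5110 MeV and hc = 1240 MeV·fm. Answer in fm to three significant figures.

λ = 412 fm

Total energy E = KE + m₀c² = 2.540 + 0.5110 = 3.0510 MeV.
(pc)² = E² − (m₀c²)² = (3.0510)² − (0.5110)² = 9.047 MeV², so pc = 3.008 MeV.
λ = hc/(pc) = 1240 MeV·fm / 3.008 MeV = 412 fm.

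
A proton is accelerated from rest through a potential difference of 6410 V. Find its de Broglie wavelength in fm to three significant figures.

λ = 357 fm

KE = eV = 1.602 × 10⁻¹⁹ × 6410 = 1.027 × 10⁻¹⁵ J.
p = √(2mKE) = √(2 × 1.673 × 10⁻²⁷ × 1.027 × 10⁻¹⁵) = 1.854 × 10⁻²¹ kg·m/s.
λ = h/p = 6.626 × 10⁻³⁴ / 1.854 × 10⁻²¹ = 3.57 × 10⁻¹³ m = 357 fm.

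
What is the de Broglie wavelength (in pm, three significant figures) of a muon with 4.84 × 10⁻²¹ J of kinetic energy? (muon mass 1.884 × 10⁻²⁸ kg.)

λ = 491 pm

p = √(2mKE) = √(2 × 1.884 × 10⁻²⁸ × 4.840 × 10⁻²¹) = 1.350 × 10⁻²⁴ kg·m/s.
λ = h/p = 6.626 × 10⁻³⁴ / 1.350 × 10⁻²⁴ = 4.91 × 10⁻¹⁰ m = 491 pm.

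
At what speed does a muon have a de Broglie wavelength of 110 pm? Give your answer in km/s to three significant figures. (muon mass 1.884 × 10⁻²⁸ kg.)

p = h/λ = 6.626 × 10⁻³⁴ / 1.100 × 10⁻¹⁰ = 6.024 × 10⁻²⁴ kg·m/s.
v = p/m = 6.024 × 10⁻²⁴ / 1.884 × 10⁻²⁸ = 3.20 × 10⁴ m/s = 32.0 km/s.

v = 32.0 km/s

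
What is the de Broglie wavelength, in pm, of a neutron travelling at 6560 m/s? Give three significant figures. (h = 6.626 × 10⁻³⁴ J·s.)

p = mv = 1.675 × 10⁻²⁷ × 6560 = 1.099 × 10⁻²³ kg·m/s.
λ = h/p = 6.626 × 10⁻³⁴ / 1.099 × 10⁻²³ = 6.03 × 10⁻¹¹ m = 60.3 pm.

λ = 60.3 pm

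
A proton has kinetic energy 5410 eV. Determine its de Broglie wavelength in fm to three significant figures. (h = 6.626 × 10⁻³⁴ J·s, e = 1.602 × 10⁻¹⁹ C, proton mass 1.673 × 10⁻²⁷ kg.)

KE = 5410 eV = 8.667 × 10⁻¹⁶ J.
p = √(2mKE) = √(2 × 1.673 × 10⁻²⁷ × 8.667 × 10⁻¹⁶) = 1.703 × 10⁻²¹ kg·m/s.
λ = h/p = 6.626 × 10⁻³⁴ / 1.703 × 10⁻²¹ = 3.89 × 10⁻¹³ m = 389 fm.

λ = 389 fm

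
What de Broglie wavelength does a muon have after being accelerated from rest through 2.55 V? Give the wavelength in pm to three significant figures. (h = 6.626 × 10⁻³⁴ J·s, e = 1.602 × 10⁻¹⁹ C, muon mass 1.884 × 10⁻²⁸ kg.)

KE = eV = 1.602 × 10⁻¹⁹ × 2.550 = 4.085 × 10⁻¹⁹ J.
p = √(2mKE) = √(2 × 1.884 × 10⁻²⁸ × 4.085 × 10⁻¹⁹) = 1.241 × 10⁻²³ kg·m/s.
λ = h/p = 6.626 × 10⁻³⁴ / 1.241 × 10⁻²³ = 5.34 × 10⁻¹¹ m = 53.4 pm.

λ = 53.4 pm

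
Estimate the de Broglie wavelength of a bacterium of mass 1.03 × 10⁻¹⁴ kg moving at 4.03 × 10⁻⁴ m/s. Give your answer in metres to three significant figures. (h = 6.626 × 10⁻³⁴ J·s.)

p = mv = 1.03 × 10⁻¹⁴ × 4.03 × 10⁻⁴ = 4.151 × 10⁻¹⁸ kg·m/s.
λ = h/p = 6.626 × 10⁻³⁴ / 4.151 × 10⁻¹⁸ = 1.60 × 10⁻¹⁶ m.

λ = 1.60 × 10⁻¹⁶ m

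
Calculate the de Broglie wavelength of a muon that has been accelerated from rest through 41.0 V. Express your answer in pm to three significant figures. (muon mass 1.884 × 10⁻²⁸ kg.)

λ = 13.3 pm

KE = eV = 1.602 × 10⁻¹⁹ × 41.00 = 6.568 × 10⁻¹⁸ J.
p = √(2mKE) = √(2 × 1.884 × 10⁻²⁸ × 6.568 × 10⁻¹⁸) = 4.975 × 10⁻²³ kg·m/s.
λ = h/p = 6.626 × 10⁻³⁴ / 4.975 × 10⁻²³ = 1.33 × 10⁻¹¹ m = 13.3 pm.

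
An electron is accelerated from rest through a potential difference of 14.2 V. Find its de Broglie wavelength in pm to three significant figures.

KE = eV = 1.602 × 10⁻¹⁹ × 14.20 = 2.275 × 10⁻¹⁸ J.
p = √(2mKE) = √(2 × 9.109 × 10⁻³¹ × 2.275 × 10⁻¹⁸) = 2.036 × 10⁻²⁴ kg·m/s.
λ = h/p = 6.626 × 10⁻³⁴ / 2.036 × 10⁻²⁴ = 3.25 × 10⁻¹⁰ m = 325 pm.

λ = 325 pm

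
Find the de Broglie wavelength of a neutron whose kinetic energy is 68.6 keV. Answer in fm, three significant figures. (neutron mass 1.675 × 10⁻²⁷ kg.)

λ = 109 fm

KE = 68.6 keV = 1.099 × 10⁻¹⁴ J.
p = √(2mKE) = √(2 × 1.675 × 10⁻²⁷ × 1.099 × 10⁻¹⁴) = 6.068 × 10⁻²¹ kg·m/s.
λ = h/p = 6.626 × 10⁻³⁴ / 6.068 × 10⁻²¹ = 1.09 × 10⁻¹³ m = 109 fm.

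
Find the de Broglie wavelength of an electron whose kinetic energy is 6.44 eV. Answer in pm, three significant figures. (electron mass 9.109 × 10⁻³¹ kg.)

λ = 483 pm

KE = 6.44 eV = 1.032 × 10⁻¹⁸ J.
p = √(2mKE) = √(2 × 9.109 × 10⁻³¹ × 1.032 × 10⁻¹⁸) = 1.371 × 10⁻²⁴ kg·m/s.
λ = h/p = 6.626 × 10⁻³⁴ / 1.371 × 10⁻²⁴ = 4.83 × 10⁻¹⁰ m = 483 pm.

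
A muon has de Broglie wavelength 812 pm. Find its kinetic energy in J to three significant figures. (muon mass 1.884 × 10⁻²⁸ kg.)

KE = 1.77 × 10⁻²¹ J

p = h/λ = 6.626 × 10⁻³⁴ / 8.120 × 10⁻¹⁰ = 8.160 × 10⁻²⁵ kg·m/s.
KE = p²/(2m) = (8.160 × 10⁻²⁵)² / (2 × 1.884 × 10⁻²⁸) = 1.767 × 10⁻²¹ J = 1.77 × 10⁻²¹ J.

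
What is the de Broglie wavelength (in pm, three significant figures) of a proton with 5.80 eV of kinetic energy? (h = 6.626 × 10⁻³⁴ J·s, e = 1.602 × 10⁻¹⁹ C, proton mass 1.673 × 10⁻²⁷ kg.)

λ = 11.9 pm

KE = 5.80 eV = 9.292 × 10⁻¹⁹ J.
p = √(2mKE) = √(2 × 1.673 × 10⁻²⁷ × 9.292 × 10⁻¹⁹) = 5.576 × 10⁻²³ kg·m/s.
λ = h/p = 6.626 × 10⁻³⁴ / 5.576 × 10⁻²³ = 1.19 × 10⁻¹¹ m = 11.9 pm.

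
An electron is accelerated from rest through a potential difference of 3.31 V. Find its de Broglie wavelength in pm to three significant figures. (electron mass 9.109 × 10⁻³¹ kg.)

KE = eV = 1.602 × 10⁻¹⁹ × 3.310 = 5.303 × 10⁻¹⁹ J.
p = √(2mKE) = √(2 × 9.109 × 10⁻³¹ × 5.303 × 10⁻¹⁹) = 9.829 × 10⁻²⁵ kg·m/s.
λ = h/p = 6.626 × 10⁻³⁴ / 9.829 × 10⁻²⁵ = 6.74 × 10⁻¹⁰ m = 674 pm.

λ = 674 pm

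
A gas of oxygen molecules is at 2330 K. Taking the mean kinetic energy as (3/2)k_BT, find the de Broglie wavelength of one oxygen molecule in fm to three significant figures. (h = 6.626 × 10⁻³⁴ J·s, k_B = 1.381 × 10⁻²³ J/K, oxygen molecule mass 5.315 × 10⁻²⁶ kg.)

KE = (3/2)k_BT = 1.5 × 1.381 × 10⁻²³ × 2330 = 4.827 × 10⁻²⁰ J.
p = √(2mKE) = √(2 × 5.315 × 10⁻²⁶ × 4.827 × 10⁻²⁰) = 7.163 × 10⁻²³ kg·m/s.
λ = h/p = 9.25 × 10⁻¹² m = 9250 fm.

λ = 9250 fm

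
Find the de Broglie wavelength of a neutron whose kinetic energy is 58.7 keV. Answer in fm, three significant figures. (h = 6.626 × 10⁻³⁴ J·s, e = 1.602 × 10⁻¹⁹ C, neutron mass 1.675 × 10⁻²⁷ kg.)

λ = 118 fm

KE = 58.7 keV = 9.404 × 10⁻¹⁵ J.
p = √(2mKE) = √(2 × 1.675 × 10⁻²⁷ × 9.404 × 10⁻¹⁵) = 5.613 × 10⁻²¹ kg·m/s.
λ = h/p = 6.626 × 10⁻³⁴ / 5.613 × 10⁻²¹ = 1.18 × 10⁻¹³ m = 118 fm.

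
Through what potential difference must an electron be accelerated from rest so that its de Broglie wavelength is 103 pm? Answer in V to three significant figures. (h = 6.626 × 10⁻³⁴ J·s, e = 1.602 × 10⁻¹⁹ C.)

p = h/λ = 6.626 × 10⁻³⁴ / 1.030 × 10⁻¹⁰ = 6.433 × 10⁻²⁴ kg·m/s.
KE = p²/(2m) = 2.272 × 10⁻¹⁷ J.
V = KE/e = 2.272 × 10⁻¹⁷ / (1.602 × 10⁻¹⁹) = 142 V.

V = 142 V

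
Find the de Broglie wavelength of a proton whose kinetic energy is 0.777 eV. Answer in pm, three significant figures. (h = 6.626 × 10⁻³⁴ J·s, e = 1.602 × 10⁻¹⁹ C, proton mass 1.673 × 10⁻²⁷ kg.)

KE = 0.777 eV = 1.245 × 10⁻¹⁹ J.
p = √(2mKE) = √(2 × 1.673 × 10⁻²⁷ × 1.245 × 10⁻¹⁹) = 2.041 × 10⁻²³ kg·m/s.
λ = h/p = 6.626 × 10⁻³⁴ / 2.041 × 10⁻²³ = 3.25 × 10⁻¹¹ m = 32.5 pm.

λ = 32.5 pm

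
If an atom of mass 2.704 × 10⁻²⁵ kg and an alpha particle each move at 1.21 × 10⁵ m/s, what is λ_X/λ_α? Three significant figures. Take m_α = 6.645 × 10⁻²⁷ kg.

At fixed v, p = mv so λ = h/(mv) ∝ 1/m.
λ_X/λ_α = m_α/m_X = 6.645 × 10⁻²⁷/2.704 × 10⁻²⁵ = 0.0246.

λ_X/λ_α = 0.0246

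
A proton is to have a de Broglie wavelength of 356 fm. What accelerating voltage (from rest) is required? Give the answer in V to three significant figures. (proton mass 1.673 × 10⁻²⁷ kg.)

V = 6460 V

p = h/λ = 6.626 × 10⁻³⁴ / 3.560 × 10⁻¹³ = 1.861 × 10⁻²¹ kg·m/s.
KE = p²/(2m) = 1.035 × 10⁻¹⁵ J.
V = KE/e = 1.035 × 10⁻¹⁵ / (1.602 × 10⁻¹⁹) = 6460 V.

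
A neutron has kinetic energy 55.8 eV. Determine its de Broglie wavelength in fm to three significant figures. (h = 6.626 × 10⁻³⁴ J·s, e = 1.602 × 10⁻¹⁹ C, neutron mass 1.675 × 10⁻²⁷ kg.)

KE = 55.8 eV = 8.939 × 10⁻¹⁸ J.
p = √(2mKE) = √(2 × 1.675 × 10⁻²⁷ × 8.939 × 10⁻¹⁸) = 1.730 × 10⁻²² kg·m/s.
λ = h/p = 6.626 × 10⁻³⁴ / 1.730 × 10⁻²² = 3.83 × 10⁻¹² m = 3830 fm.

λ = 3830 fm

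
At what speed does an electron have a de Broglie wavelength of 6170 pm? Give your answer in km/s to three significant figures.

p = h/λ = 6.626 × 10⁻³⁴ / 6.170 × 10⁻⁹ = 1.074 × 10⁻²⁵ kg·m/s.
v = p/m = 1.074 × 10⁻²⁵ / 9.109 × 10⁻³¹ = 1.18 × 10⁵ m/s = 118 km/s.

v = 118 km/s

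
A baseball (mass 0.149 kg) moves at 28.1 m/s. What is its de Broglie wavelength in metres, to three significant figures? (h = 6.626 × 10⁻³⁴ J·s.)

λ = 1.58 × 10⁻³⁴ m

p = mv = 0.149 × 28.1 = 4.187 kg·m/s.
λ = h/p = 6.626 × 10⁻³⁴ / 4.187 = 1.58 × 10⁻³⁴ m.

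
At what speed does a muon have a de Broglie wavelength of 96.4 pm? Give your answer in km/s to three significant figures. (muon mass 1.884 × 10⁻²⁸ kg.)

p = h/λ = 6.626 × 10⁻³⁴ / 9.640 × 10⁻¹¹ = 6.873 × 10⁻²⁴ kg·m/s.
v = p/m = 6.873 × 10⁻²⁴ / 1.884 × 10⁻²⁸ = 3.65 × 10⁴ m/s = 36.5 km/s.

v = 36.5 km/s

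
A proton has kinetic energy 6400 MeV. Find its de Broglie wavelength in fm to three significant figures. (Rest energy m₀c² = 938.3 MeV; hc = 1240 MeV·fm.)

λ = 0.170 fm

Total energy E = KE + m₀c² = 6400 + 938.3 = 7338.3 MeV.
(pc)² = E² − (m₀c²)² = (7338.3)² − (938.3)² = 5.297 × 10⁷ MeV², so pc = 7278 MeV.
λ = hc/(pc) = 1240 MeV·fm / 7278 MeV = 0.170 fm.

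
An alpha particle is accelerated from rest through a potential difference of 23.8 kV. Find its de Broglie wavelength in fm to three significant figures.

λ = 65.8 fm

KE = 2eV = 2 × 1.602 × 10⁻¹⁹ × 2.380 × 10⁴ = 7.626 × 10⁻¹⁵ J.
p = √(2mKE) = √(2 × 6.645 × 10⁻²⁷ × 7.626 × 10⁻¹⁵) = 1.007 × 10⁻²⁰ kg·m/s.
λ = h/p = 6.626 × 10⁻³⁴ / 1.007 × 10⁻²⁰ = 6.58 × 10⁻¹⁴ m = 65.8 fm.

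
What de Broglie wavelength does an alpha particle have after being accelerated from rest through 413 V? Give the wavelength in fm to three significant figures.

KE = 2eV = 2 × 1.602 × 10⁻¹⁹ × 413.0 = 1.323 × 10⁻¹⁶ J.
p = √(2mKE) = √(2 × 6.645 × 10⁻²⁷ × 1.323 × 10⁻¹⁶) = 1.326 × 10⁻²¹ kg·m/s.
λ = h/p = 6.626 × 10⁻³⁴ / 1.326 × 10⁻²¹ = 5.00 × 10⁻¹³ m = 500 fm.

λ = 500 fm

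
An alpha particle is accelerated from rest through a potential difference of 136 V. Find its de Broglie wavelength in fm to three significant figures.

λ = 871 fm

KE = 2eV = 2 × 1.602 × 10⁻¹⁹ × 136.0 = 4.357 × 10⁻¹⁷ J.
p = √(2mKE) = √(2 × 6.645 × 10⁻²⁷ × 4.357 × 10⁻¹⁷) = 7.610 × 10⁻²² kg·m/s.
λ = h/p = 6.626 × 10⁻³⁴ / 7.610 × 10⁻²² = 8.71 × 10⁻¹³ m = 871 fm.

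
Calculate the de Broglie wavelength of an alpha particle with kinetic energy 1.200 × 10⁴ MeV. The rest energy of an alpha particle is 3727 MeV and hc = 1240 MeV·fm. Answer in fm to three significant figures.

Total energy E = KE + m₀c² = 1.200 × 10⁴ + 3727 = 15727 MeV.
(pc)² = E² − (m₀c²)² = (15727)² − (3727)² = 2.334 × 10⁸ MeV², so pc = 1.528 × 10⁴ MeV.
λ = hc/(pc) = 1240 MeV·fm / 1.528 × 10⁴ MeV = 0.0812 fm.

λ = 0.0812 fm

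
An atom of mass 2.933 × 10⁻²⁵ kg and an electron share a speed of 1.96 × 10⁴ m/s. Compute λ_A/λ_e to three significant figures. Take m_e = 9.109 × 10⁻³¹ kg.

At fixed v, p = mv so λ = h/(mv) ∝ 1/m.
λ_A/λ_e = m_e/m_A = 9.109 × 10⁻³¹/2.933 × 10⁻²⁵ = 3.11 × 10⁻⁶.

λ_A/λ_e = 3.11 × 10⁻⁶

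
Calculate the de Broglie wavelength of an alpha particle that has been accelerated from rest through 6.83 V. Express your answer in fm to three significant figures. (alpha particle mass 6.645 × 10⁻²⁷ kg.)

KE = 2eV = 2 × 1.602 × 10⁻¹⁹ × 6.830 = 2.188 × 10⁻¹⁸ J.
p = √(2mKE) = √(2 × 6.645 × 10⁻²⁷ × 2.188 × 10⁻¹⁸) = 1.705 × 10⁻²² kg·m/s.
λ = h/p = 6.626 × 10⁻³⁴ / 1.705 × 10⁻²² = 3.89 × 10⁻¹² m = 3890 fm.

λ = 3890 fm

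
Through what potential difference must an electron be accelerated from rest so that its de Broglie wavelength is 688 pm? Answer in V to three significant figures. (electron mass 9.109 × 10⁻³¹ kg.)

V = 3.18 V

p = h/λ = 6.626 × 10⁻³⁴ / 6.880 × 10⁻¹⁰ = 9.631 × 10⁻²⁵ kg·m/s.
KE = p²/(2m) = 5.091 × 10⁻¹⁹ J.
V = KE/e = 5.091 × 10⁻¹⁹ / (1.602 × 10⁻¹⁹) = 3.18 V.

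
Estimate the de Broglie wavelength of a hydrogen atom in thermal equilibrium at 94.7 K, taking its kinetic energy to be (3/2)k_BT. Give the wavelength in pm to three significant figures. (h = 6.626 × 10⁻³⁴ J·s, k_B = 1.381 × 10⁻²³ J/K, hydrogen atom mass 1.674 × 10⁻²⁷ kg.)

KE = (3/2)k_BT = 1.5 × 1.381 × 10⁻²³ × 94.7 = 1.962 × 10⁻²¹ J.
p = √(2mKE) = √(2 × 1.674 × 10⁻²⁷ × 1.962 × 10⁻²¹) = 2.563 × 10⁻²⁴ kg·m/s.
λ = h/p = 2.59 × 10⁻¹⁰ m = 259 pm.

λ = 259 pm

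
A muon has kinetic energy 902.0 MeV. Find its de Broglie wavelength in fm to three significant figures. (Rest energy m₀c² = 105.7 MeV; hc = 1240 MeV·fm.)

λ = 1.24 fm

Total energy E = KE + m₀c² = 902.0 + 105.7 = 1007.7 MeV.
(pc)² = E² − (m₀c²)² = (1007.7)² − (105.7)² = 1.004 × 10⁶ MeV², so pc = 1002 MeV.
λ = hc/(pc) = 1240 MeV·fm / 1002 MeV = 1.24 fm.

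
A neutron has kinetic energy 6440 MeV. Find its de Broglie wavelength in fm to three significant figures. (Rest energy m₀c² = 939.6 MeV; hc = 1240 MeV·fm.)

λ = 0.169 fm

Total energy E = KE + m₀c² = 6440 + 939.6 = 7379.6 MeV.
(pc)² = E² − (m₀c²)² = (7379.6)² − (939.6)² = 5.358 × 10⁷ MeV², so pc = 7320 MeV.
λ = hc/(pc) = 1240 MeV·fm / 7320 MeV = 0.169 fm.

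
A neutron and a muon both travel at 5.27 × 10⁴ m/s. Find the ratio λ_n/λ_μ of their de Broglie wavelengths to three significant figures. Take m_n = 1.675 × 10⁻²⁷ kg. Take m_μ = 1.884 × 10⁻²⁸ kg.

λ_n/λ_μ = 0.112

At fixed v, p = mv so λ = h/(mv) ∝ 1/m.
λ_n/λ_μ = m_μ/m_n = 1.884 × 10⁻²⁸/1.675 × 10⁻²⁷ = 0.112.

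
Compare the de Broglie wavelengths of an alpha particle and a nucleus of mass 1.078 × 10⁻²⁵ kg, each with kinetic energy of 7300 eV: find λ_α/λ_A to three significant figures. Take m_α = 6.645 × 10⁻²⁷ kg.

At fixed KE, p = √(2mKE) so λ = h/p ∝ 1/√m.
λ_α/λ_A = √(m_A/m_α) = √(1.078 × 10⁻²⁵/6.645 × 10⁻²⁷) = √(16.22) = 4.03.

λ_α/λ_A = 4.03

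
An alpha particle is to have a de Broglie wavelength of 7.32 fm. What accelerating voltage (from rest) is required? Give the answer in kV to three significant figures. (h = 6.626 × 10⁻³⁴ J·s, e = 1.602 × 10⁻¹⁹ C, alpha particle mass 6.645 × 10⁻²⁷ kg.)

V = 1920 kV

p = h/λ = 6.626 × 10⁻³⁴ / 7.320 × 10⁻¹⁵ = 9.052 × 10⁻²⁰ kg·m/s.
KE = p²/(2m) = 6.165 × 10⁻¹³ J.
V = KE/2e = 6.165 × 10⁻¹³ / (2 × 1.602 × 10⁻¹⁹) = 1920 kV.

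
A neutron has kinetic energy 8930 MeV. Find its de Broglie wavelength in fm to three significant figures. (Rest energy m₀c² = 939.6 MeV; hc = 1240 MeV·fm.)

Total energy E = KE + m₀c² = 8930 + 939.6 = 9869.6 MeV.
(pc)² = E² − (m₀c²)² = (9869.6)² − (939.6)² = 9.653 × 10⁷ MeV², so pc = 9825 MeV.
λ = hc/(pc) = 1240 MeV·fm / 9825 MeV = 0.126 fm.

λ = 0.126 fm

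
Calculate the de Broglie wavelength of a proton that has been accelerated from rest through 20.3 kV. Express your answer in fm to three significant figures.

KE = eV = 1.602 × 10⁻¹⁹ × 2.030 × 10⁴ = 3.252 × 10⁻¹⁵ J.
p = √(2mKE) = √(2 × 1.673 × 10⁻²⁷ × 3.252 × 10⁻¹⁵) = 3.299 × 10⁻²¹ kg·m/s.
λ = h/p = 6.626 × 10⁻³⁴ / 3.299 × 10⁻²¹ = 2.01 × 10⁻¹³ m = 201 fm.

λ = 201 fm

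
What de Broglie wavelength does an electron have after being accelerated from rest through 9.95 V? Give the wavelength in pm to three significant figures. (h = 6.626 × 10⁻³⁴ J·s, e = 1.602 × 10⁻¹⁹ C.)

KE = eV = 1.602 × 10⁻¹⁹ × 9.950 = 1.594 × 10⁻¹⁸ J.
p = √(2mKE) = √(2 × 9.109 × 10⁻³¹ × 1.594 × 10⁻¹⁸) = 1.704 × 10⁻²⁴ kg·m/s.
λ = h/p = 6.626 × 10⁻³⁴ / 1.704 × 10⁻²⁴ = 3.89 × 10⁻¹⁰ m = 389 pm.

λ = 389 pm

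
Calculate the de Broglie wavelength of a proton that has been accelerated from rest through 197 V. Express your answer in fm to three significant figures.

λ = 2040 fm

KE = eV = 1.602 × 10⁻¹⁹ × 197.0 = 3.156 × 10⁻¹⁷ J.
p = √(2mKE) = √(2 × 1.673 × 10⁻²⁷ × 3.156 × 10⁻¹⁷) = 3.250 × 10⁻²² kg·m/s.
λ = h/p = 6.626 × 10⁻³⁴ / 3.250 × 10⁻²² = 2.04 × 10⁻¹² m = 2040 fm.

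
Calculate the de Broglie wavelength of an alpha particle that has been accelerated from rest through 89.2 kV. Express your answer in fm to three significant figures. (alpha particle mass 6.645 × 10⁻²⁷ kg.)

λ = 34.0 fm

KE = 2eV = 2 × 1.602 × 10⁻¹⁹ × 8.920 × 10⁴ = 2.858 × 10⁻¹⁴ J.
p = √(2mKE) = √(2 × 6.645 × 10⁻²⁷ × 2.858 × 10⁻¹⁴) = 1.949 × 10⁻²⁰ kg·m/s.
λ = h/p = 6.626 × 10⁻³⁴ / 1.949 × 10⁻²⁰ = 3.40 × 10⁻¹⁴ m = 34.0 fm.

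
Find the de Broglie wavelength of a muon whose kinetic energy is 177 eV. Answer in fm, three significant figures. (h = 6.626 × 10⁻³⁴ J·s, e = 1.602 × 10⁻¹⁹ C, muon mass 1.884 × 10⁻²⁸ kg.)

KE = 177 eV = 2.836 × 10⁻¹⁷ J.
p = √(2mKE) = √(2 × 1.884 × 10⁻²⁸ × 2.836 × 10⁻¹⁷) = 1.034 × 10⁻²² kg·m/s.
λ = h/p = 6.626 × 10⁻³⁴ / 1.034 × 10⁻²² = 6.41 × 10⁻¹² m = 6410 fm.

λ = 6410 fm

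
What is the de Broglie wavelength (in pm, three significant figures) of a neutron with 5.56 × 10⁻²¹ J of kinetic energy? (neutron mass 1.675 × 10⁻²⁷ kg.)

λ = 154 pm

p = √(2mKE) = √(2 × 1.675 × 10⁻²⁷ × 5.560 × 10⁻²¹) = 4.316 × 10⁻²⁴ kg·m/s.
λ = h/p = 6.626 × 10⁻³⁴ / 4.316 × 10⁻²⁴ = 1.54 × 10⁻¹⁰ m = 154 pm.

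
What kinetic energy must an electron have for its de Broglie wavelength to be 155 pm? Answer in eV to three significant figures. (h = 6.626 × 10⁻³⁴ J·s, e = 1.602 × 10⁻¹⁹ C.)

KE = 62.6 eV

p = h/λ = 6.626 × 10⁻³⁴ / 1.550 × 10⁻¹⁰ = 4.275 × 10⁻²⁴ kg·m/s.
KE = p²/(2m) = (4.275 × 10⁻²⁴)² / (2 × 9.109 × 10⁻³¹) = 1.003 × 10⁻¹⁷ J = 62.6 eV.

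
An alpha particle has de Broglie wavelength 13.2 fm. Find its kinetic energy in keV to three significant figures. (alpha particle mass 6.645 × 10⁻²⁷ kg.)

KE = 1180 keV

p = h/λ = 6.626 × 10⁻³⁴ / 1.320 × 10⁻¹⁴ = 5.020 × 10⁻²⁰ kg·m/s.
KE = p²/(2m) = (5.020 × 10⁻²⁰)² / (2 × 6.645 × 10⁻²⁷) = 1.896 × 10⁻¹³ J = 1180 keV.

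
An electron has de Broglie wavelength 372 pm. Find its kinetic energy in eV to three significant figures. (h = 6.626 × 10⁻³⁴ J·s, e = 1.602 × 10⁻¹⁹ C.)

KE = 10.9 eV

p = h/λ = 6.626 × 10⁻³⁴ / 3.720 × 10⁻¹⁰ = 1.781 × 10⁻²⁴ kg·m/s.
KE = p²/(2m) = (1.781 × 10⁻²⁴)² / (2 × 9.109 × 10⁻³¹) = 1.741 × 10⁻¹⁸ J = 10.9 eV.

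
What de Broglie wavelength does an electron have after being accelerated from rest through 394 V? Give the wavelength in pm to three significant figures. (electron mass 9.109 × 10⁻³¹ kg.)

KE = eV = 1.602 × 10⁻¹⁹ × 394.0 = 6.312 × 10⁻¹⁷ J.
p = √(2mKE) = √(2 × 9.109 × 10⁻³¹ × 6.312 × 10⁻¹⁷) = 1.072 × 10⁻²³ kg·m/s.
λ = h/p = 6.626 × 10⁻³⁴ / 1.072 × 10⁻²³ = 6.18 × 10⁻¹¹ m = 61.8 pm.

λ = 61.8 pm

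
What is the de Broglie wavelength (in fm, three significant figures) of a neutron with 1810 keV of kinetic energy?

λ = 21.3 fm

KE = 1810 keV = 2.900 × 10⁻¹³ J.
p = √(2mKE) = √(2 × 1.675 × 10⁻²⁷ × 2.900 × 10⁻¹³) = 3.117 × 10⁻²⁰ kg·m/s.
λ = h/p = 6.626 × 10⁻³⁴ / 3.117 × 10⁻²⁰ = 2.13 × 10⁻¹⁴ m = 21.3 fm.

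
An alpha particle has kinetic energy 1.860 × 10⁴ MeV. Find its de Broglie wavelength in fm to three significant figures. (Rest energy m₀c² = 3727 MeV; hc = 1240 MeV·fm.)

Total energy E = KE + m₀c² = 1.860 × 10⁴ + 3727 = 22327 MeV.
(pc)² = E² − (m₀c²)² = (22327)² − (3727)² = 4.846 × 10⁸ MeV², so pc = 2.201 × 10⁴ MeV.
λ = hc/(pc) = 1240 MeV·fm / 2.201 × 10⁴ MeV = 0.0563 fm.

λ = 0.0563 fm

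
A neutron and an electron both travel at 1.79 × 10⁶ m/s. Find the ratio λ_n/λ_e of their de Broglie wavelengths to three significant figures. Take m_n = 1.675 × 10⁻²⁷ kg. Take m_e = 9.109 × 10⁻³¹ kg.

λ_n/λ_e = 5.44 × 10⁻⁴

At fixed v, p = mv so λ = h/(mv) ∝ 1/m.
λ_n/λ_e = m_e/m_n = 9.109 × 10⁻³¹/1.675 × 10⁻²⁷ = 5.44 × 10⁻⁴.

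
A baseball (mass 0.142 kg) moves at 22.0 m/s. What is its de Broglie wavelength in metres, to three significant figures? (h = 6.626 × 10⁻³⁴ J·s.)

p = mv = 0.142 × 22.0 = 3.124 kg·m/s.
λ = h/p = 6.626 × 10⁻³⁴ / 3.124 = 2.12 × 10⁻³⁴ m.

λ = 2.12 × 10⁻³⁴ m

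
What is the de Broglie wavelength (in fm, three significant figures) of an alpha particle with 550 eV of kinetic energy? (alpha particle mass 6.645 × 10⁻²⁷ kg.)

λ = 612 fm

KE = 550 eV = 8.811 × 10⁻¹⁷ J.
p = √(2mKE) = √(2 × 6.645 × 10⁻²⁷ × 8.811 × 10⁻¹⁷) = 1.082 × 10⁻²¹ kg·m/s.
λ = h/p = 6.626 × 10⁻³⁴ / 1.082 × 10⁻²¹ = 6.12 × 10⁻¹³ m = 612 fm.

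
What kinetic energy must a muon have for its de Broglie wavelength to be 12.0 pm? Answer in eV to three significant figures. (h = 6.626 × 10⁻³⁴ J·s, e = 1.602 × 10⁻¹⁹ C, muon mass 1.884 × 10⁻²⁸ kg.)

p = h/λ = 6.626 × 10⁻³⁴ / 1.200 × 10⁻¹¹ = 5.522 × 10⁻²³ kg·m/s.
KE = p²/(2m) = (5.522 × 10⁻²³)² / (2 × 1.884 × 10⁻²⁸) = 8.092 × 10⁻¹⁸ J = 50.5 eV.

KE = 50.5 eV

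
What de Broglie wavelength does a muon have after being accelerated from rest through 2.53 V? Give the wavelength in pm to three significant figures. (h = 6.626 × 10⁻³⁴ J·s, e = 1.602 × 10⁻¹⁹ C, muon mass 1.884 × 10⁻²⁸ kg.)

KE = eV = 1.602 × 10⁻¹⁹ × 2.530 = 4.053 × 10⁻¹⁹ J.
p = √(2mKE) = √(2 × 1.884 × 10⁻²⁸ × 4.053 × 10⁻¹⁹) = 1.236 × 10⁻²³ kg·m/s.
λ = h/p = 6.626 × 10⁻³⁴ / 1.236 × 10⁻²³ = 5.36 × 10⁻¹¹ m = 53.6 pm.

λ = 53.6 pm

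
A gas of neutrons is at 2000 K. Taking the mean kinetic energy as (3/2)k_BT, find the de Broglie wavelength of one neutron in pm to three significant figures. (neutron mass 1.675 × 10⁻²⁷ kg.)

KE = (3/2)k_BT = 1.5 × 1.381 × 10⁻²³ × 2000 = 4.143 × 10⁻²⁰ J.
p = √(2mKE) = √(2 × 1.675 × 10⁻²⁷ × 4.143 × 10⁻²⁰) = 1.178 × 10⁻²³ kg·m/s.
λ = h/p = 5.62 × 10⁻¹¹ m = 56.2 pm.

λ = 56.2 pm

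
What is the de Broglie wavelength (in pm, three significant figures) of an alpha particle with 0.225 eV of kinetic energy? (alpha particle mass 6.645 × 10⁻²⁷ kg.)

KE = 0.225 eV = 3.605 × 10⁻²⁰ J.
p = √(2mKE) = √(2 × 6.645 × 10⁻²⁷ × 3.605 × 10⁻²⁰) = 2.189 × 10⁻²³ kg·m/s.
λ = h/p = 6.626 × 10⁻³⁴ / 2.189 × 10⁻²³ = 3.03 × 10⁻¹¹ m = 30.3 pm.

λ = 30.3 pm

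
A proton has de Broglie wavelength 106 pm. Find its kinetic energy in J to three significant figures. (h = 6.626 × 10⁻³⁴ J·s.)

KE = 1.17 × 10⁻²⁰ J

p = h/λ = 6.626 × 10⁻³⁴ / 1.060 × 10⁻¹⁰ = 6.251 × 10⁻²⁴ kg·m/s.
KE = p²/(2m) = (6.251 × 10⁻²⁴)² / (2 × 1.673 × 10⁻²⁷) = 1.168 × 10⁻²⁰ J = 1.17 × 10⁻²⁰ J.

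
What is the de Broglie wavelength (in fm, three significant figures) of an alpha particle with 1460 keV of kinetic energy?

λ = 11.9 fm

KE = 1460 keV = 2.339 × 10⁻¹³ J.
p = √(2mKE) = √(2 × 6.645 × 10⁻²⁷ × 2.339 × 10⁻¹³) = 5.575 × 10⁻²⁰ kg·m/s.
λ = h/p = 6.626 × 10⁻³⁴ / 5.575 × 10⁻²⁰ = 1.19 × 10⁻¹⁴ m = 11.9 fm.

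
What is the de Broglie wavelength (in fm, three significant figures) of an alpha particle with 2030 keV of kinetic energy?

KE = 2030 keV = 3.252 × 10⁻¹³ J.
p = √(2mKE) = √(2 × 6.645 × 10⁻²⁷ × 3.252 × 10⁻¹³) = 6.574 × 10⁻²⁰ kg·m/s.
λ = h/p = 6.626 × 10⁻³⁴ / 6.574 × 10⁻²⁰ = 1.01 × 10⁻¹⁴ m = 10.1 fm.

λ = 10.1 fm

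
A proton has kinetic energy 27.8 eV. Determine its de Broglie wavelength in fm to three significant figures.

KE = 27.8 eV = 4.454 × 10⁻¹⁸ J.
p = √(2mKE) = √(2 × 1.673 × 10⁻²⁷ × 4.454 × 10⁻¹⁸) = 1.221 × 10⁻²² kg·m/s.
λ = h/p = 6.626 × 10⁻³⁴ / 1.221 × 10⁻²² = 5.43 × 10⁻¹² m = 5430 fm.

λ = 5430 fm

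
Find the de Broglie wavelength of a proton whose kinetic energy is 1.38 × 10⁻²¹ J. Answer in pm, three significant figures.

p = √(2mKE) = √(2 × 1.673 × 10⁻²⁷ × 1.380 × 10⁻²¹) = 2.149 × 10⁻²⁴ kg·m/s.
λ = h/p = 6.626 × 10⁻³⁴ / 2.149 × 10⁻²⁴ = 3.08 × 10⁻¹⁰ m = 308 pm.

λ = 308 pm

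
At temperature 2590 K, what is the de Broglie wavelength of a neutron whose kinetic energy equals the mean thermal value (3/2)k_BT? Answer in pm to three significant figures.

KE = (3/2)k_BT = 1.5 × 1.381 × 10⁻²³ × 2590 = 5.365 × 10⁻²⁰ J.
p = √(2mKE) = √(2 × 1.675 × 10⁻²⁷ × 5.365 × 10⁻²⁰) = 1.341 × 10⁻²³ kg·m/s.
λ = h/p = 4.94 × 10⁻¹¹ m = 49.4 pm.

λ = 49.4 pm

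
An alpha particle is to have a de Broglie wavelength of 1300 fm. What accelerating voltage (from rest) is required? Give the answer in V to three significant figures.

p = h/λ = 6.626 × 10⁻³⁴ / 1.300 × 10⁻¹² = 5.097 × 10⁻²² kg·m/s.
KE = p²/(2m) = 1.955 × 10⁻¹⁷ J.
V = KE/2e = 1.955 × 10⁻¹⁷ / (2 × 1.602 × 10⁻¹⁹) = 61.0 V.

V = 61.0 V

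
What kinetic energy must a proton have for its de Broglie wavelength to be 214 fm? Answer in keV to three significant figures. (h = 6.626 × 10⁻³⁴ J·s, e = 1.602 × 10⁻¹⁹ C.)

p = h/λ = 6.626 × 10⁻³⁴ / 2.140 × 10⁻¹³ = 3.096 × 10⁻²¹ kg·m/s.
KE = p²/(2m) = (3.096 × 10⁻²¹)² / (2 × 1.673 × 10⁻²⁷) = 2.865 × 10⁻¹⁵ J = 17.9 keV.

KE = 17.9 keV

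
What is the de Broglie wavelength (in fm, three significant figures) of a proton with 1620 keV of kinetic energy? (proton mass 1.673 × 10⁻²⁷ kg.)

λ = 22.5 fm

KE = 1620 keV = 2.595 × 10⁻¹³ J.
p = √(2mKE) = √(2 × 1.673 × 10⁻²⁷ × 2.595 × 10⁻¹³) = 2.947 × 10⁻²⁰ kg·m/s.
λ = h/p = 6.626 × 10⁻³⁴ / 2.947 × 10⁻²⁰ = 2.25 × 10⁻¹⁴ m = 22.5 fm.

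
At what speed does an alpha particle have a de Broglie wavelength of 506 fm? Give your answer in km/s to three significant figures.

v = 197 km/s

p = h/λ = 6.626 × 10⁻³⁴ / 5.060 × 10⁻¹³ = 1.309 × 10⁻²¹ kg·m/s.
v = p/m = 1.309 × 10⁻²¹ / 6.645 × 10⁻²⁷ = 1.97 × 10⁵ m/s = 197 km/s.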